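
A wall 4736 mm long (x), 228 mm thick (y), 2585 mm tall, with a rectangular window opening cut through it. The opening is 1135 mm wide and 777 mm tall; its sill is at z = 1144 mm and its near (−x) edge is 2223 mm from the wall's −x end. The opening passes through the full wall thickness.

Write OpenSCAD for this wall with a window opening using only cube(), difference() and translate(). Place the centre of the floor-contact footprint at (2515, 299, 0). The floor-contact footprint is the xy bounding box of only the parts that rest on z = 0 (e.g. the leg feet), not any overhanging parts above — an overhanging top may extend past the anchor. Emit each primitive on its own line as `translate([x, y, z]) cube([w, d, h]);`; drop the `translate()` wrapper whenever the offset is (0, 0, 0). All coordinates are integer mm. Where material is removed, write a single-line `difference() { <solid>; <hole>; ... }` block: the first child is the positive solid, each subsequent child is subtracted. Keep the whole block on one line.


difference() { translate([147, 185, 0]) cube([4736, 228, 2585]); translate([2370, 185, 1144]) cube([1135, 228, 777]); }


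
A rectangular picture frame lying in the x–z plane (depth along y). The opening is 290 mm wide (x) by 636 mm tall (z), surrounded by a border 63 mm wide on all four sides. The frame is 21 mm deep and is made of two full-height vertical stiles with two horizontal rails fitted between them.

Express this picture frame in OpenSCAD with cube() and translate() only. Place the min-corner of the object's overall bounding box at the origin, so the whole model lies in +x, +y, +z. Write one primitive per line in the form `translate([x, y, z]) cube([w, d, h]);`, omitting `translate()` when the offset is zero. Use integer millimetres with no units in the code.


cube([63, 21, 762]);
translate([353, 0, 0]) cube([63, 21, 762]);
translate([63, 0, 0]) cube([290, 21, 63]);
translate([63, 0, 699]) cube([290, 21, 63]);


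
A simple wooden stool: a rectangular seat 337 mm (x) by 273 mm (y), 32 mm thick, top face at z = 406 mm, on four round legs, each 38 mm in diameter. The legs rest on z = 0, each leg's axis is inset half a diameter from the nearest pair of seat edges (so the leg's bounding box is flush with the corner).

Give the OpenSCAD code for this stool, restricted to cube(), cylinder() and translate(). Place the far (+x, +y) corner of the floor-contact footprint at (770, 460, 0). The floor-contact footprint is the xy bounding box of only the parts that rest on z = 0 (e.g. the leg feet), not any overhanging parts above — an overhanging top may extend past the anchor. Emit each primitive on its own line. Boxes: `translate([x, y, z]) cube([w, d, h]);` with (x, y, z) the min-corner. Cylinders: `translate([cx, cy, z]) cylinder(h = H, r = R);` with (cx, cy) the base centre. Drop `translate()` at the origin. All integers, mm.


// leg_h = 406 - 32 = 374
translate([433, 187, 374]) cube([337, 273, 32]);
translate([452, 206, 0]) cylinder(h = 374, r = 19);
translate([751, 206, 0]) cylinder(h = 374, r = 19);
translate([452, 441, 0]) cylinder(h = 374, r = 19);
translate([751, 441, 0]) cylinder(h = 374, r = 19);


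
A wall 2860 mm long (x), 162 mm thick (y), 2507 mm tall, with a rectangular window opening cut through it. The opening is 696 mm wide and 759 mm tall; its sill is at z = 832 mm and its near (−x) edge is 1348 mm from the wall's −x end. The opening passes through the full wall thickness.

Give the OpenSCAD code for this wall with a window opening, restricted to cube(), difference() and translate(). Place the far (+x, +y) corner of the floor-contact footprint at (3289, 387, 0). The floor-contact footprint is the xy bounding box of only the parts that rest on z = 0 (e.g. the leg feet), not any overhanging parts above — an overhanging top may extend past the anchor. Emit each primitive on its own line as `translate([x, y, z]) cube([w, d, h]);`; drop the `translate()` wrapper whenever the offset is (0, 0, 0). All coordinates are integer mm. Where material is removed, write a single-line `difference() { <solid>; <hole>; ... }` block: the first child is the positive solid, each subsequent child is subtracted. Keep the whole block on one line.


difference() { translate([429, 225, 0]) cube([2860, 162, 2507]); translate([1777, 225, 832]) cube([696, 162, 759]); }


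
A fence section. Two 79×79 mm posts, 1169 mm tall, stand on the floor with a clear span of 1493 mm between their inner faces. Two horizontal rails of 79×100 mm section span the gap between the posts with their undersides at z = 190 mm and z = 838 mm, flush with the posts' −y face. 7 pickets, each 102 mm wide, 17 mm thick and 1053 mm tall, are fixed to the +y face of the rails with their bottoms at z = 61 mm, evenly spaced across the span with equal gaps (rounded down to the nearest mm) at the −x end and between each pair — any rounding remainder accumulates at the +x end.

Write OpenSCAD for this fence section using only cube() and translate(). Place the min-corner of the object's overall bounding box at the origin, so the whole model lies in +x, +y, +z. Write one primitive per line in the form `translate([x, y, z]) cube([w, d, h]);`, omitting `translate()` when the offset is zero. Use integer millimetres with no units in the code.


cube([79, 79, 1169]);
translate([1572, 0, 0]) cube([79, 79, 1169]);
translate([79, 0, 190]) cube([1493, 79, 100]);
translate([79, 0, 838]) cube([1493, 79, 100]);
translate([176, 79, 61]) cube([102, 17, 1053]);
translate([375, 79, 61]) cube([102, 17, 1053]);
translate([574, 79, 61]) cube([102, 17, 1053]);
translate([773, 79, 61]) cube([102, 17, 1053]);
translate([972, 79, 61]) cube([102, 17, 1053]);
translate([1171, 79, 61]) cube([102, 17, 1053]);
translate([1370, 79, 61]) cube([102, 17, 1053]);


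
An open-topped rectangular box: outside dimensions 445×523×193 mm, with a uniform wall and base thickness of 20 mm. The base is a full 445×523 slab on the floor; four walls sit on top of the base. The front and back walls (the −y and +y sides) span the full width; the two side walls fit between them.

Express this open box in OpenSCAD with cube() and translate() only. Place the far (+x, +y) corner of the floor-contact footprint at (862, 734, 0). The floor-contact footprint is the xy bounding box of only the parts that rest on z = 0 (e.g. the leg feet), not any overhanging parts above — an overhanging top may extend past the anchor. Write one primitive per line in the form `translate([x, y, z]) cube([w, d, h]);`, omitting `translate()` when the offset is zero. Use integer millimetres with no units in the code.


translate([417, 211, 0]) cube([445, 523, 20]);
translate([417, 211, 20]) cube([445, 20, 173]);
translate([417, 714, 20]) cube([445, 20, 173]);
translate([417, 231, 20]) cube([20, 483, 173]);
translate([842, 231, 20]) cube([20, 483, 173]);


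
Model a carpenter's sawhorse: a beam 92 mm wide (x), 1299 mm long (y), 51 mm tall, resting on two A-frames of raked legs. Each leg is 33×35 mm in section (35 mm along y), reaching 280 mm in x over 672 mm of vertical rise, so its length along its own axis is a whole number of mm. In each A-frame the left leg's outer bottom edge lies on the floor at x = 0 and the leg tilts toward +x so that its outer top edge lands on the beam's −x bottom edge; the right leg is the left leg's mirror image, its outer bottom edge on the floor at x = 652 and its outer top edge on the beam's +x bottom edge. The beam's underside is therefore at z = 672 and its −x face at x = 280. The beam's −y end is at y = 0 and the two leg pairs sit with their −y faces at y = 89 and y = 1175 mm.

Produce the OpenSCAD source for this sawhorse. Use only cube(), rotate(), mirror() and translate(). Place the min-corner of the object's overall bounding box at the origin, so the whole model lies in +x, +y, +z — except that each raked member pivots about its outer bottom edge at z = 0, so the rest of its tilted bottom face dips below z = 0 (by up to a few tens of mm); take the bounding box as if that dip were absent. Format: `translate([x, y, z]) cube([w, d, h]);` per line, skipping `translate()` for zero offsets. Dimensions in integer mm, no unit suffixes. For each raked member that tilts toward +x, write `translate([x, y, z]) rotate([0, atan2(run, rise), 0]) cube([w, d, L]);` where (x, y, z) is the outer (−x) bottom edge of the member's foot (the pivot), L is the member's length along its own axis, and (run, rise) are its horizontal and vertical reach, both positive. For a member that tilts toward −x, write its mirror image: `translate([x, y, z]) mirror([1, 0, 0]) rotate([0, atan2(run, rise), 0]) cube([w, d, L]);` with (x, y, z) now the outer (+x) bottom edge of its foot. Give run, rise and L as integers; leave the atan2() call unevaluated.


translate([280, 0, 672]) cube([92, 1299, 51]);
translate([0, 89, 0]) rotate([0, atan2(280, 672), 0]) cube([33, 35, 728]);
translate([652, 89, 0]) mirror([1, 0, 0]) rotate([0, atan2(280, 672), 0]) cube([33, 35, 728]);
translate([0, 1175, 0]) rotate([0, atan2(280, 672), 0]) cube([33, 35, 728]);
translate([652, 1175, 0]) mirror([1, 0, 0]) rotate([0, atan2(280, 672), 0]) cube([33, 35, 728]);


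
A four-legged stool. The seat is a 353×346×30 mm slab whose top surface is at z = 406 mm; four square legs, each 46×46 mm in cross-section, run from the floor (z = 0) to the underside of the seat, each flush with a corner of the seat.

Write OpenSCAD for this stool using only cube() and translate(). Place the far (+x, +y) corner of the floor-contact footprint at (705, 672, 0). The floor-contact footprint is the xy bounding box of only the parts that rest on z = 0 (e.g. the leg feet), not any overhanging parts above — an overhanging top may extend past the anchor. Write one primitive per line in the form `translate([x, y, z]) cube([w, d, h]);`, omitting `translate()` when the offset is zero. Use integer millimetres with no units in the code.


translate([352, 326, 376]) cube([353, 346, 30]);
translate([352, 326, 0]) cube([46, 46, 376]);
translate([659, 326, 0]) cube([46, 46, 376]);
translate([352, 626, 0]) cube([46, 46, 376]);
translate([659, 626, 0]) cube([46, 46, 376]);


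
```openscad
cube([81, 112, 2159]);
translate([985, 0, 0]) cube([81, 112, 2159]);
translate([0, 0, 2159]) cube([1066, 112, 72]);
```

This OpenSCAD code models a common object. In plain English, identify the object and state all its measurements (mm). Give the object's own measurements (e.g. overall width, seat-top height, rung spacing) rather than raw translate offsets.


A door frame. The clear opening is 904 mm wide and 2159 mm high. Two 81 mm wide jambs, 112 mm deep, stand either side of the opening from the floor to the top of the opening. A 72 mm thick head sits across the top of both jambs, spanning the full outside width of the frame.


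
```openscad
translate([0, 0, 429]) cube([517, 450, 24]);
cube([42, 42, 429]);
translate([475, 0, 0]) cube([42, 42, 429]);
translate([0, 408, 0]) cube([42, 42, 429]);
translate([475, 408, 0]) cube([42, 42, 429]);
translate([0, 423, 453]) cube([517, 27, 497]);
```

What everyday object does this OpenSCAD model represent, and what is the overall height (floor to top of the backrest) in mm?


A chair. The overall height is 950 mm.

A slab on four corner posts with a tall panel at the back — a chair. The seat slab sits at z = 429 with thickness 24, and the 497 mm backrest starts at the seat top, so the overall height is 429 + 24 + 497 = 950 mm.


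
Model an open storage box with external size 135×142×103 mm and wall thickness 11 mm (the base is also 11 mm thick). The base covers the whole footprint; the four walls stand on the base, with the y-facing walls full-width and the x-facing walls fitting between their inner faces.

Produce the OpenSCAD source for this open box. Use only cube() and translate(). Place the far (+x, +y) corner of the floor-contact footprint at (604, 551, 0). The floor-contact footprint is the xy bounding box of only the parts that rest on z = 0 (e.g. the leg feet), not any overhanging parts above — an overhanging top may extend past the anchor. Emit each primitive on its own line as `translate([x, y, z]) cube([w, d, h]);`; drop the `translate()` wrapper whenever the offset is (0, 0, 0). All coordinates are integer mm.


translate([469, 409, 0]) cube([135, 142, 11]);
translate([469, 409, 11]) cube([135, 11, 92]);
translate([469, 540, 11]) cube([135, 11, 92]);
translate([469, 420, 11]) cube([11, 120, 92]);
translate([593, 420, 11]) cube([11, 120, 92]);


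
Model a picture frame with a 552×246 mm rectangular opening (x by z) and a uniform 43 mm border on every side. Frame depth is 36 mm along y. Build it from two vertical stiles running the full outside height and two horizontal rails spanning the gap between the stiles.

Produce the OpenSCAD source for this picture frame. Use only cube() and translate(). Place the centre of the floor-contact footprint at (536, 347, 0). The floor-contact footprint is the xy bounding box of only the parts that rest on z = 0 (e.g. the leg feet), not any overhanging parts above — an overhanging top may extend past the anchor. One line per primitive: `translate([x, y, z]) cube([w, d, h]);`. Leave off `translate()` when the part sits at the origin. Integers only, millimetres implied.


translate([217, 329, 0]) cube([43, 36, 332]);
translate([812, 329, 0]) cube([43, 36, 332]);
translate([260, 329, 0]) cube([552, 36, 43]);
translate([260, 329, 289]) cube([552, 36, 43]);


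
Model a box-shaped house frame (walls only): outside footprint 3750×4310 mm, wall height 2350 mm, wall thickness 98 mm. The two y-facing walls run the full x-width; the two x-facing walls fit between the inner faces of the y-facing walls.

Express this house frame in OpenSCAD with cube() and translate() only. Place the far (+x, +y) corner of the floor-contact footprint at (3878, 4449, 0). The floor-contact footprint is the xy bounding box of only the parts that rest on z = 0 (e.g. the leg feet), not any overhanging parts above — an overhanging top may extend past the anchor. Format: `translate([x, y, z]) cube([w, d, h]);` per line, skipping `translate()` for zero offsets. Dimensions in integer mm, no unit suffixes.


translate([128, 139, 0]) cube([3750, 98, 2350]);
translate([128, 4351, 0]) cube([3750, 98, 2350]);
translate([128, 237, 0]) cube([98, 4114, 2350]);
translate([3780, 237, 0]) cube([98, 4114, 2350]);


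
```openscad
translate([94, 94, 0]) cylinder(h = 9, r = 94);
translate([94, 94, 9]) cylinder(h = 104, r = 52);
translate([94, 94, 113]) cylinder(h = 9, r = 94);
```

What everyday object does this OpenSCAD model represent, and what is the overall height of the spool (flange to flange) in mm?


A spool. The overall height is 122 mm.

Three coaxial cylinders, large–small–large — a spool. Two 9 mm flanges and a 104 mm core give 9 + 104 + 9 = 122 mm.


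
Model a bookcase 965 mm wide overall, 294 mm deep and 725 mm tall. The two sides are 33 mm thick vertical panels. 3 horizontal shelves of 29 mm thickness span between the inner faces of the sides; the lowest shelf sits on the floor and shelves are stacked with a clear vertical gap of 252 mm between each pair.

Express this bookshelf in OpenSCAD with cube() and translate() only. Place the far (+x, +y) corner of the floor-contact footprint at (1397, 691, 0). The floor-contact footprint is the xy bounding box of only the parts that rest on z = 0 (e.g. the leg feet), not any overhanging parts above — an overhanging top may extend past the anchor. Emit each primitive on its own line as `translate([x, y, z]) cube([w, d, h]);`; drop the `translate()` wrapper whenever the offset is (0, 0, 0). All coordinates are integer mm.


translate([432, 397, 0]) cube([33, 294, 725]);
translate([1364, 397, 0]) cube([33, 294, 725]);
translate([465, 397, 0]) cube([899, 294, 29]);
translate([465, 397, 281]) cube([899, 294, 29]);
translate([465, 397, 562]) cube([899, 294, 29]);


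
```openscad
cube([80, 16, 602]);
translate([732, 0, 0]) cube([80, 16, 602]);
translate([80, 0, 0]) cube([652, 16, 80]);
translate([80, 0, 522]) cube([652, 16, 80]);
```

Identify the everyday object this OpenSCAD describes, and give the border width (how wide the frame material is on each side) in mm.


A picture frame. The border width is 80 mm.

Four thin pieces enclosing a rectangular opening — a picture frame. The two full-height stiles are 602 mm tall; the top rail sits at z = 522 and is 80 mm tall, so the border above the opening is 602 − 522 = 80 mm, matching the stile x-width.


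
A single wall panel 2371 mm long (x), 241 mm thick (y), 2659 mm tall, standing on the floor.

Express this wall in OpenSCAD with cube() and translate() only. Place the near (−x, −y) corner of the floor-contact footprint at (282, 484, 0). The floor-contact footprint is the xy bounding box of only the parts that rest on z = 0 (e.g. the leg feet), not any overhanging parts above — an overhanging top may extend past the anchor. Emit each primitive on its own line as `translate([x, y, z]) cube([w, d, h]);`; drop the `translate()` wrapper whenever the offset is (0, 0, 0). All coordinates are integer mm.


translate([282, 484, 0]) cube([2371, 241, 2659]);


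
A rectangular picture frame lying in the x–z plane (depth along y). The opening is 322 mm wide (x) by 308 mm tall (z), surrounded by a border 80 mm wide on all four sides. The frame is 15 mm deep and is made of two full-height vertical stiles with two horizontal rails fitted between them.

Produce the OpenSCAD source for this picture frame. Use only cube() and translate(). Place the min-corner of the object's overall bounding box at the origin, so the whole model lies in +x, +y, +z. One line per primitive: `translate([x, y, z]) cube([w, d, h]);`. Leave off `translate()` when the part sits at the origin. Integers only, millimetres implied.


cube([80, 15, 468]);
translate([402, 0, 0]) cube([80, 15, 468]);
translate([80, 0, 0]) cube([322, 15, 80]);
translate([80, 0, 388]) cube([322, 15, 80]);


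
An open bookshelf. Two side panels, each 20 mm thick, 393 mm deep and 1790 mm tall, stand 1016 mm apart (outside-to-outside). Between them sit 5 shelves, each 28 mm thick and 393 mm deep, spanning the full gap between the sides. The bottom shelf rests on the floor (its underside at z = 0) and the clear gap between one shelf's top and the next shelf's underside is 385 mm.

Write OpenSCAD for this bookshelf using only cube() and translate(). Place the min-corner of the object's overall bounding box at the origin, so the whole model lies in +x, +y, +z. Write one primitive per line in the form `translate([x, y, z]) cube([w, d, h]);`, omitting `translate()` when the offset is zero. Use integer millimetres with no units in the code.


cube([20, 393, 1790]);
translate([996, 0, 0]) cube([20, 393, 1790]);
translate([20, 0, 0]) cube([976, 393, 28]);
translate([20, 0, 413]) cube([976, 393, 28]);
translate([20, 0, 826]) cube([976, 393, 28]);
translate([20, 0, 1239]) cube([976, 393, 28]);
translate([20, 0, 1652]) cube([976, 393, 28]);


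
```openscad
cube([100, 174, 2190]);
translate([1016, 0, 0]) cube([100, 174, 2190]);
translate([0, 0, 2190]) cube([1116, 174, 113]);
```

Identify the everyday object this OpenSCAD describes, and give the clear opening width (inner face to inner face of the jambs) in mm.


A door frame. The clear opening width is 916 mm.

Two 2190 mm tall posts with a header on top — a door frame. The left jamb is 100 mm wide at x = 0; the right jamb starts at x = 1016. The clear opening is 1016 − 100 = 916 mm.


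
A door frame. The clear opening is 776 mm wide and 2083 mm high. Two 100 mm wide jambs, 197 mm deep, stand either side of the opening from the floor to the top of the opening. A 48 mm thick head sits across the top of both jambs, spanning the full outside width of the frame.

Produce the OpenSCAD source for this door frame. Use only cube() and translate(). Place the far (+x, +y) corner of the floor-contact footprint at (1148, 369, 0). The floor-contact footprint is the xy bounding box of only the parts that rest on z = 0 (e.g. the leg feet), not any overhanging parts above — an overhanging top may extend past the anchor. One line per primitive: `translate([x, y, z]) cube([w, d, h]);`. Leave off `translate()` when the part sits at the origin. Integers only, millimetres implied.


translate([172, 172, 0]) cube([100, 197, 2083]);
translate([1048, 172, 0]) cube([100, 197, 2083]);
translate([172, 172, 2083]) cube([976, 197, 48]);


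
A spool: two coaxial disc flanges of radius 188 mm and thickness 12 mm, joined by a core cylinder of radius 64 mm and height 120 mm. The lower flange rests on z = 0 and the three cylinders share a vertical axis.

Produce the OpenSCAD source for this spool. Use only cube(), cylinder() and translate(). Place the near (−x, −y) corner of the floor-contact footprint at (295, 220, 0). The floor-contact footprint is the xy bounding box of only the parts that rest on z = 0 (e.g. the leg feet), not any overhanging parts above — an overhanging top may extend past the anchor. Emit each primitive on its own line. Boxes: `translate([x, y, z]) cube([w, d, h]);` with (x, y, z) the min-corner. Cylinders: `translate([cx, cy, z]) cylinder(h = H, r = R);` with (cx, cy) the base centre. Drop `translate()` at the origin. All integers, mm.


translate([483, 408, 0]) cylinder(h = 12, r = 188);
translate([483, 408, 12]) cylinder(h = 120, r = 64);
translate([483, 408, 132]) cylinder(h = 12, r = 188);


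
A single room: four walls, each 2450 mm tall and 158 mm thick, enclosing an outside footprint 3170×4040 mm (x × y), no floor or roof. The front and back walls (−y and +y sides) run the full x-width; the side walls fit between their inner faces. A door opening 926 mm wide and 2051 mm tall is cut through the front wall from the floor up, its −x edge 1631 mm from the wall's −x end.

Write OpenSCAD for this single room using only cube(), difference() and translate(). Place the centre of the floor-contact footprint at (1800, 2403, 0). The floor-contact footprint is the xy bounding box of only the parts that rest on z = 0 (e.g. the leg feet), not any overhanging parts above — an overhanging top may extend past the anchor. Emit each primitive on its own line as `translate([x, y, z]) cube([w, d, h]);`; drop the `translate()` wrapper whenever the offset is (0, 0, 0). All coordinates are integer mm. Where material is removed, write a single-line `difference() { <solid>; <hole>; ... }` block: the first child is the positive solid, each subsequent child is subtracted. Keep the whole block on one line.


difference() { translate([215, 383, 0]) cube([3170, 158, 2450]); translate([1846, 383, 0]) cube([926, 158, 2051]); }
translate([215, 4265, 0]) cube([3170, 158, 2450]);
translate([215, 541, 0]) cube([158, 3724, 2450]);
translate([3227, 541, 0]) cube([158, 3724, 2450]);


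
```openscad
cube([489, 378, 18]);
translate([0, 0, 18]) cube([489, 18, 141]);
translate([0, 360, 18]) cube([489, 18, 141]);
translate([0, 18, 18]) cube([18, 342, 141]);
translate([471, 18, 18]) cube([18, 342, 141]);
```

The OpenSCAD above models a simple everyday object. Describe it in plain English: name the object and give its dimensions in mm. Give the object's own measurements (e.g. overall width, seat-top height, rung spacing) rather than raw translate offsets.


An open-topped rectangular box: outside dimensions 489×378×159 mm, with a uniform wall and base thickness of 18 mm. The base is a full 489×378 slab on the floor; four walls sit on top of the base. The front and back walls (the −y and +y sides) span the full width; the two side walls fit between them.


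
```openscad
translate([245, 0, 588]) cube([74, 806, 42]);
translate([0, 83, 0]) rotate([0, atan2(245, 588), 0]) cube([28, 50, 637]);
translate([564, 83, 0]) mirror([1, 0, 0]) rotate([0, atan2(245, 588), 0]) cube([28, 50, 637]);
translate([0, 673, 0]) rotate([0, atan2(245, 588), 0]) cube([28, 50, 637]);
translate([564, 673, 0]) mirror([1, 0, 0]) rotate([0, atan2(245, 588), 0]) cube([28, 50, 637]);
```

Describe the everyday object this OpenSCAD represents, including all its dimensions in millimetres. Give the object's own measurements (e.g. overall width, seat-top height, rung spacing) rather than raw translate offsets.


A sawhorse. A 74×806×42 mm beam (x, y, z) sits on two A-frame leg pairs. Each pair is two raked legs of 28×50 mm section (50 mm along y) splaying symmetrically in x. Each leg rises 588 mm vertically over 245 mm of horizontal reach and is 637 mm long along its own axis. Every leg's outer bottom edge rests on the floor and its outer top edge meets a bottom edge of the beam — the left legs (tilting toward +x) meet the beam's −x bottom edge, the right legs (their mirror images, tilting toward −x) meet its +x bottom edge — so the leg tops tuck under the beam, the beam's underside is 588 mm above the floor, and the feet are 564 mm apart outside-to-outside with the beam centred between them. The two leg pairs are set in 83 mm from either end of the beam.


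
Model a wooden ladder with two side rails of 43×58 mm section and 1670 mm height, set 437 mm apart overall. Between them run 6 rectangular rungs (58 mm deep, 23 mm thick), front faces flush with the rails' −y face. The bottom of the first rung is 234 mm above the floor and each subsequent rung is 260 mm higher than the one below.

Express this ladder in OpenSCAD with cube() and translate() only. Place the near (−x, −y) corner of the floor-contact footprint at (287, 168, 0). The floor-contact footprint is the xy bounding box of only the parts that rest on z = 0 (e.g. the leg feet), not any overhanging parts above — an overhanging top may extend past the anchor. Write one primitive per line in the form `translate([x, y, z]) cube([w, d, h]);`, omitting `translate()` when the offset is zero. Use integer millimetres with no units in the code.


// rung span = 437 - 2*43 = 351
// rung[k] z = 234 + k*260
translate([287, 168, 0]) cube([43, 58, 1670]);
translate([681, 168, 0]) cube([43, 58, 1670]);
translate([330, 168, 234]) cube([351, 58, 23]);
translate([330, 168, 494]) cube([351, 58, 23]);
translate([330, 168, 754]) cube([351, 58, 23]);
translate([330, 168, 1014]) cube([351, 58, 23]);
translate([330, 168, 1274]) cube([351, 58, 23]);
translate([330, 168, 1534]) cube([351, 58, 23]);


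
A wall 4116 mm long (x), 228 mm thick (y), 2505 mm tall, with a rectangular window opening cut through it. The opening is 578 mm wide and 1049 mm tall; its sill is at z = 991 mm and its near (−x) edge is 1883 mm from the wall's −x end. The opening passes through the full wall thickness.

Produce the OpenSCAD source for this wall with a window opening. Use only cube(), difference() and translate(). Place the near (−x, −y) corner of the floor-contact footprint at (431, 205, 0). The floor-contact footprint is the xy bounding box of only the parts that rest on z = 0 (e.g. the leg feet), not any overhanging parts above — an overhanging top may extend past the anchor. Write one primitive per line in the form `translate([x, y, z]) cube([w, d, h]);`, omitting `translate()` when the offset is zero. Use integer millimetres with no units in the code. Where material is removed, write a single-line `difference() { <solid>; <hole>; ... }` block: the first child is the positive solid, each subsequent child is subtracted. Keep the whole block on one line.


difference() { translate([431, 205, 0]) cube([4116, 228, 2505]); translate([2314, 205, 991]) cube([578, 228, 1049]); }


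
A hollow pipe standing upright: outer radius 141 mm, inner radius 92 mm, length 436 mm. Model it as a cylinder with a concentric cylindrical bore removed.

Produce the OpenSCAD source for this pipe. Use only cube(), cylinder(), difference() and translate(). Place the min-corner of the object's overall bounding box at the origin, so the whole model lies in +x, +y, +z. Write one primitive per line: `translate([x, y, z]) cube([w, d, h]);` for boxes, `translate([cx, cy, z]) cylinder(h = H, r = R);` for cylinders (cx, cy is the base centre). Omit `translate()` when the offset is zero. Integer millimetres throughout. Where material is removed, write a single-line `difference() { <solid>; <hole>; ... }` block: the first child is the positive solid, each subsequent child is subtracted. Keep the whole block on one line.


difference() { translate([141, 141, 0]) cylinder(h = 436, r = 141); translate([141, 141, 0]) cylinder(h = 436, r = 92); }


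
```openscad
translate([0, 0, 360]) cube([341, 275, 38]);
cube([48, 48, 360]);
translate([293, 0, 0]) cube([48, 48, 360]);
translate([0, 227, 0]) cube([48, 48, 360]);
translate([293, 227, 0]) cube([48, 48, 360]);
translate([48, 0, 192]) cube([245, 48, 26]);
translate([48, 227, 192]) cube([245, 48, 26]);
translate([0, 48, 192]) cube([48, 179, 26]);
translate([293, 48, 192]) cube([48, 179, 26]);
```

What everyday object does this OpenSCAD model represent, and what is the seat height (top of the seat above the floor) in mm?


A stool. The seat height is 398 mm.

A 341×275×38 slab at z = 360 on four corner posts — a stool. The seat top is 360 + 38 = 398 mm.


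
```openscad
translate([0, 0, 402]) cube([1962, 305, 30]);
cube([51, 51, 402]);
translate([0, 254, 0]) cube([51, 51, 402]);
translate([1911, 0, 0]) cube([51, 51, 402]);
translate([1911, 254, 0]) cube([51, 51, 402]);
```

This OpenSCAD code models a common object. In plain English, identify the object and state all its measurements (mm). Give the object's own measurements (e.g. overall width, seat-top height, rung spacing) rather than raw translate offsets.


A bench: a 1962×305 mm seat slab, 30 mm thick, top at z = 432 mm, on four 51×51 mm square legs flush with the seat corners and standing on z = 0.


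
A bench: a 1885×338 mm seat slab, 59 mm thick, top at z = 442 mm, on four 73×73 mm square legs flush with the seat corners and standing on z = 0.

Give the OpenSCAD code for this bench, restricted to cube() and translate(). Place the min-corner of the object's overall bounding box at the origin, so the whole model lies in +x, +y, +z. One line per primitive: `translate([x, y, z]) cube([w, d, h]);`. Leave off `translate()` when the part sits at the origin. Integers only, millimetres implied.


translate([0, 0, 383]) cube([1885, 338, 59]);
cube([73, 73, 383]);
translate([0, 265, 0]) cube([73, 73, 383]);
translate([1812, 0, 0]) cube([73, 73, 383]);
translate([1812, 265, 0]) cube([73, 73, 383]);


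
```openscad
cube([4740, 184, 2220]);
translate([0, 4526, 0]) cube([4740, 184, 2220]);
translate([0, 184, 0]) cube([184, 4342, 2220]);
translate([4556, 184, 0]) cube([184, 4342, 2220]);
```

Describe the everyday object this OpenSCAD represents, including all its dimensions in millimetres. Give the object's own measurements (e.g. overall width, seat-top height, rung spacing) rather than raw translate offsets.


The wall frame of a small rectangular building: four walls, each 2220 mm tall and 184 mm thick, enclosing a footprint 4740 mm (x) by 4710 mm (y) outside-to-outside, with no floor or roof. The front and back walls (the −y and +y sides) span the full width; the two side walls fit between them.


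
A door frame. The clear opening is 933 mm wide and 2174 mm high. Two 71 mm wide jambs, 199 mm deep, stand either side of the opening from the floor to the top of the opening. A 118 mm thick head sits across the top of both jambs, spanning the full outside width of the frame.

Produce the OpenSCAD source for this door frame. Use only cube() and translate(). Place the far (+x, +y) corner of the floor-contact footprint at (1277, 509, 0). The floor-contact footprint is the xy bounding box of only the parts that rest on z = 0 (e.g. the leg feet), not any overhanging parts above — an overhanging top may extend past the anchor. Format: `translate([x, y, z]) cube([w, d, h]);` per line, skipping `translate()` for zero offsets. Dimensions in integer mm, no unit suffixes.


translate([202, 310, 0]) cube([71, 199, 2174]);
translate([1206, 310, 0]) cube([71, 199, 2174]);
translate([202, 310, 2174]) cube([1075, 199, 118]);


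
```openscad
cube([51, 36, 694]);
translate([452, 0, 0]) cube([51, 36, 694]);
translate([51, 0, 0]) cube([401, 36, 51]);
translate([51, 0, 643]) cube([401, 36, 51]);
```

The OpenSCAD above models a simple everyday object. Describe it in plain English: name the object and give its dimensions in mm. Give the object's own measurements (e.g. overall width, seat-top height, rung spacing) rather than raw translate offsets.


A rectangular picture frame lying in the x–z plane (depth along y). The opening is 401 mm wide (x) by 592 mm tall (z), surrounded by a border 51 mm wide on all four sides. The frame is 36 mm deep and is made of two full-height vertical stiles with two horizontal rails fitted between them.


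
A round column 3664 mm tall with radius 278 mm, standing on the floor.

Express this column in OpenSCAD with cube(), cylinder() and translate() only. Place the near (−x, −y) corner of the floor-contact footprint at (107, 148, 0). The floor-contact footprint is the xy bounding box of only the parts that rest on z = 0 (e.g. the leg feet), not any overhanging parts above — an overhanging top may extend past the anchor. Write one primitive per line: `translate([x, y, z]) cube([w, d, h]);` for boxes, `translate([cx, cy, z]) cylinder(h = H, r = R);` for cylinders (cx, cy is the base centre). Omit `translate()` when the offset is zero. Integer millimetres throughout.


translate([385, 426, 0]) cylinder(h = 3664, r = 278);


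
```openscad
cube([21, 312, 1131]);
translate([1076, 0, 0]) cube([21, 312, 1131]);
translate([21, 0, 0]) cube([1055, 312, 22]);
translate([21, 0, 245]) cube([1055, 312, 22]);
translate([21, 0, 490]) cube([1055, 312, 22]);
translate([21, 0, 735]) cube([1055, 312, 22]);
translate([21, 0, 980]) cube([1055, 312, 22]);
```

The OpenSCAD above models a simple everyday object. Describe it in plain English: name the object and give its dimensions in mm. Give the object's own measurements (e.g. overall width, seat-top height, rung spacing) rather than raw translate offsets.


An open bookshelf. Two side panels, each 21 mm thick, 312 mm deep and 1131 mm tall, stand 1097 mm apart (outside-to-outside). Between them sit 5 shelves, each 22 mm thick and 312 mm deep, spanning the full gap between the sides. The bottom shelf rests on the floor (its underside at z = 0) and the clear gap between one shelf's top and the next shelf's underside is 223 mm.


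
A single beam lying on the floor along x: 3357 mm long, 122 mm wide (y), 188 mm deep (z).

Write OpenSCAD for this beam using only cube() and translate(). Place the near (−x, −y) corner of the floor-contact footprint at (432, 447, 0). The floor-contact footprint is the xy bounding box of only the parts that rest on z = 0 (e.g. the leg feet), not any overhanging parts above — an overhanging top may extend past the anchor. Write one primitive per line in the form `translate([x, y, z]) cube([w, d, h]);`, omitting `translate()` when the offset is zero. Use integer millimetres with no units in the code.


translate([432, 447, 0]) cube([3357, 122, 188]);


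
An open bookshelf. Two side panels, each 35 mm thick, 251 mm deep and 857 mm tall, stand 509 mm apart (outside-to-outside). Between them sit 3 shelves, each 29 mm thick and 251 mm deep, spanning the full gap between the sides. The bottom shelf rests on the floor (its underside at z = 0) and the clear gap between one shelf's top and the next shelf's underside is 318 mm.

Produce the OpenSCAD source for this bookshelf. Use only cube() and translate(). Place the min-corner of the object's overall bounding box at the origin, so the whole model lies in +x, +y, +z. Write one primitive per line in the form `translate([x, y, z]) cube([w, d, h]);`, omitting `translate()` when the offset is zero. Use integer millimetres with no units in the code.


cube([35, 251, 857]);
translate([474, 0, 0]) cube([35, 251, 857]);
translate([35, 0, 0]) cube([439, 251, 29]);
translate([35, 0, 347]) cube([439, 251, 29]);
translate([35, 0, 694]) cube([439, 251, 29]);


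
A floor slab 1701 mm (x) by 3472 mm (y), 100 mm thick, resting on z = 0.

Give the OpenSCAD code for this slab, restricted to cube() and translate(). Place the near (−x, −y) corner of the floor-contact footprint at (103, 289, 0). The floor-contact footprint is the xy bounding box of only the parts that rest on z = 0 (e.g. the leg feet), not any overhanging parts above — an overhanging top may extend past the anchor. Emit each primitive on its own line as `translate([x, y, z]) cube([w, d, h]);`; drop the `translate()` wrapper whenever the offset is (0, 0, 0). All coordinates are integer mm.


translate([103, 289, 0]) cube([1701, 3472, 100]);


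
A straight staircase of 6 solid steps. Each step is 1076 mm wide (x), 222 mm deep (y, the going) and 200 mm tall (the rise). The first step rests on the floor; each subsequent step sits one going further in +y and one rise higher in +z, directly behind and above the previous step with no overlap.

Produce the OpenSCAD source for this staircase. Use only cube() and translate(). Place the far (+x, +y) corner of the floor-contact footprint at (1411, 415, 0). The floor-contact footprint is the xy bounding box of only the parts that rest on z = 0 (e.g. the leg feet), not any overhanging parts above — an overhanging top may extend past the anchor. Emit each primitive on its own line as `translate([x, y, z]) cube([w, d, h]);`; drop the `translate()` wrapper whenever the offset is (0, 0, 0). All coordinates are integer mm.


translate([335, 193, 0]) cube([1076, 222, 200]);
translate([335, 415, 200]) cube([1076, 222, 200]);
translate([335, 637, 400]) cube([1076, 222, 200]);
translate([335, 859, 600]) cube([1076, 222, 200]);
translate([335, 1081, 800]) cube([1076, 222, 200]);
translate([335, 1303, 1000]) cube([1076, 222, 200]);


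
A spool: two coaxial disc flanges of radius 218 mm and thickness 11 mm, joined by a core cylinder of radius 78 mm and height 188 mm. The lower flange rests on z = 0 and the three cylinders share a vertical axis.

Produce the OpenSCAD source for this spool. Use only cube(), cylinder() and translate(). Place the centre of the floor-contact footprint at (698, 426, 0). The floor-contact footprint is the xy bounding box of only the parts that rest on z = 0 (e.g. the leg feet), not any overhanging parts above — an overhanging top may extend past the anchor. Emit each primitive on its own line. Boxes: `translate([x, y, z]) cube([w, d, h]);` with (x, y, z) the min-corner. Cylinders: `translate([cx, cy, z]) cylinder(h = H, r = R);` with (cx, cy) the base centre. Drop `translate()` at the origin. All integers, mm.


translate([698, 426, 0]) cylinder(h = 11, r = 218);
translate([698, 426, 11]) cylinder(h = 188, r = 78);
translate([698, 426, 199]) cylinder(h = 11, r = 218);


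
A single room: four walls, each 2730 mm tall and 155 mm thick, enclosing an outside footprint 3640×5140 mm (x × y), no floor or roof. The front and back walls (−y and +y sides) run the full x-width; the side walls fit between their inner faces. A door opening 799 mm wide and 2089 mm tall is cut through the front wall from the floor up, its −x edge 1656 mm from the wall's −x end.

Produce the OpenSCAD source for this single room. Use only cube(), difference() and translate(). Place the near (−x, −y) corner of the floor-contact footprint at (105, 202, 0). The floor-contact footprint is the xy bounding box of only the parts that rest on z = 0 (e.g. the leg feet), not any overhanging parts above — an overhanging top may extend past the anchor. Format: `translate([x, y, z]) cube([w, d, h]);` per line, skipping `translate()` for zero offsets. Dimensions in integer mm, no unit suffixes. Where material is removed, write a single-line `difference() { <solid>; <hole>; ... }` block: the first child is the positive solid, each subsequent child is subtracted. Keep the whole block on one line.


difference() { translate([105, 202, 0]) cube([3640, 155, 2730]); translate([1761, 202, 0]) cube([799, 155, 2089]); }
translate([105, 5187, 0]) cube([3640, 155, 2730]);
translate([105, 357, 0]) cube([155, 4830, 2730]);
translate([3590, 357, 0]) cube([155, 4830, 2730]);
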